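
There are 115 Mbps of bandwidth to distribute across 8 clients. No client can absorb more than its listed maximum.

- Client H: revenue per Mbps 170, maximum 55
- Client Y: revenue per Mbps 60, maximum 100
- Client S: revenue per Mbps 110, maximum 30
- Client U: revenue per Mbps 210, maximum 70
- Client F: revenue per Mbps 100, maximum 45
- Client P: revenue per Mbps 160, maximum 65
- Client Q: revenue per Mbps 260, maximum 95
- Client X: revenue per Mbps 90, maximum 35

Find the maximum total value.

28900

Rank by revenue per Mbps: Client Q 260 > Client U 210 > Client H 170 > Client P 160 > Client S 110 > Client F 100 > Client X 90 > Client Y 60.
Client Q takes 95 to reach its cap of 95 ; 20 left.
Client U: +20 (room for 70) → 20. Pool exhausted.
Total = 210×20 + 260×95 = 28900.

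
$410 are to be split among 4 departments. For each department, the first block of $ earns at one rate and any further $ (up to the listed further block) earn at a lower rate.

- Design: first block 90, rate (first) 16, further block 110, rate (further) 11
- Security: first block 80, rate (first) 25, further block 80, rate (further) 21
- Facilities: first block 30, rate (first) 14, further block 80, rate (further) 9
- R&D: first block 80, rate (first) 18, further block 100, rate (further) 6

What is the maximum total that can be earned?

7530

Treat each block as its own option and order by rate: Security/T1 25 > Security/T2 21 > R&D/T1 18 > Design/T1 16 > Facilities/T1 14 > Design/T2 11 > Facilities/T2 9 > R&D/T2 6.
Security T1 at 25: fill all 80 ; 330 left.
Security/T2 (21): +80 ; 250 left.
Fill R&D T1 block (80 at 18) ; 170 left.
Design/T1 (16): +90 ; 80 left.
Facilities T1 at 14: fill all 30 ; 50 left.
Design T2 at 11: only 50 left, fill 50.
Total = 25×80 + 21×80 + 18×80 + 16×90 + 14×30 + 11×50 = 7530.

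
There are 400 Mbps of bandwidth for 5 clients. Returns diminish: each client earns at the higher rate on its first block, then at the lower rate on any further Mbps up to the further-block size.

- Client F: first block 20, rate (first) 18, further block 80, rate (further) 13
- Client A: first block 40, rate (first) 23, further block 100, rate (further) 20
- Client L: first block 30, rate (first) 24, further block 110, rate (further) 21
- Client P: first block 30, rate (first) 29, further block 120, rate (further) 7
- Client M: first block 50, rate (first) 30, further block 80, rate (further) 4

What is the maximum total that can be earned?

8940

Treat each block as its own option and order by rate: Client M/first 30 > Client P/first 29 > Client L/first 24 > Client A/first 23 > Client L/second 21 > Client A/second 20 > Client F/first 18 > Client F/second 13 > Client P/second 7 > Client M/second 4.
Fill Client M first block (50 at 30) ; 350 left.
Fill Client P first block (30 at 29) ; 320 left.
Client L/first (24): +30 ; 290 left.
Client A/first (23): +40 ; 250 left.
Fill Client L second block (110 at 21) ; 140 left.
Fill Client A second block (100 at 20) ; 40 left.
Client F first at 18: fill all 20 ; 20 left.
Client F/second: +20 of 80 at 13; pool empty.
Total = 30×50 + 29×30 + 24×30 + 23×40 + 21×110 + 20×100 + 18×20 + 13×20 = 8940.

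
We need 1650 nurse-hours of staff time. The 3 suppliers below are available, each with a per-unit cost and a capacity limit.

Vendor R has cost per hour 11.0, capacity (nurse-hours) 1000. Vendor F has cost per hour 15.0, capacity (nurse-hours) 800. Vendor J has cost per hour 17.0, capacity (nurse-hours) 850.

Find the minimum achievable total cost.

20750

Fill from the cheapest supplier first.
Take 1000 from Vendor R at 11.0 → need 650 more.
Take 650 from Vendor F at 15.0 to finish.
Vendor J: unused.
Cost = 1000×11.0 + 650×15.0 = 20750.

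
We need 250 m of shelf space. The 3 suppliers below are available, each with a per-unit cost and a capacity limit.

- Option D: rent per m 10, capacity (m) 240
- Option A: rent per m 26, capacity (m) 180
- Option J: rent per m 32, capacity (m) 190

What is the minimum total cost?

2660

Use suppliers in increasing cost order.
Take 240 from Option D at 10 → need 10 more.
Option A at 26: take 10 of its 180 → requirement met.
Option J: unused.
Cost = 240×10 + 10×26 = 2660.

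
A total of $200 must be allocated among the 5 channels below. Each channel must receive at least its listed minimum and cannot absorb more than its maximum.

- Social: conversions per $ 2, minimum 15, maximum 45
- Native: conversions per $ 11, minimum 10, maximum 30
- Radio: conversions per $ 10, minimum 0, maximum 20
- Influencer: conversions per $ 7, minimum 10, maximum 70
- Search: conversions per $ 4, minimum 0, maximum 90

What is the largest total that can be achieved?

1310

Meeting every minimum uses 15+10+0+10+0 = 35 $, leaving 165.
Highest conversions per $ first: Native 11 > Radio 10 > Influencer 7 > Search 4 > Social 2.
Give Native 20 more to hit its cap of 30 → 145 left.
Radio takes 20 more to reach its cap of 20 → 125 left.
Give Influencer 60 more to hit its cap of 70 → 65 left.
Only 65 left; Search takes them to reach 65.
Total = 2×15 + 11×30 + 10×20 + 7×70 + 4×65 = 1310.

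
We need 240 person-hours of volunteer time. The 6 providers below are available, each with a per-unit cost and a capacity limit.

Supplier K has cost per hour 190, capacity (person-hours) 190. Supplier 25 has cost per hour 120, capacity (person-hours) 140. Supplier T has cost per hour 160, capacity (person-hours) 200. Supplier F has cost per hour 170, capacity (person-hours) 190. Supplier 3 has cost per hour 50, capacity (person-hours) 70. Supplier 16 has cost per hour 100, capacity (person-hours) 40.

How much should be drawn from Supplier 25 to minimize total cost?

130

Cheapest first:
Supplier 3 at 50: take all 70 person-hours — 170 still needed.
Take 40 from Supplier 16 at 100 — need 130 more.
Supplier 25 (120): take the remaining 130 — done.
Supplier T, Supplier F, Supplier K: unused.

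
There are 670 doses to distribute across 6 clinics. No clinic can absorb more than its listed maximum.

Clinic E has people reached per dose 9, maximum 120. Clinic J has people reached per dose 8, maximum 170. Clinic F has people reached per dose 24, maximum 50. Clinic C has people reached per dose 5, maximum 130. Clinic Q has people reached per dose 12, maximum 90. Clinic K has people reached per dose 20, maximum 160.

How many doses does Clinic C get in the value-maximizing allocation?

Highest people reached per dose first: Clinic F 24 > Clinic K 20 > Clinic Q 12 > Clinic E 9 > Clinic J 8 > Clinic C 5.
Give Clinic F 50 to hit its cap of 50 ; 620 left.
Give Clinic K 160 to hit its cap of 160 ; 460 left.
Clinic Q takes 90 to reach its cap of 90 ; 370 left.
Give Clinic E 120 to hit its cap of 120 ; 250 left.
Clinic J takes 170 to reach its cap of 170 ; 80 left.
Clinic C: +80 (room for 130) → 80. Pool exhausted.

80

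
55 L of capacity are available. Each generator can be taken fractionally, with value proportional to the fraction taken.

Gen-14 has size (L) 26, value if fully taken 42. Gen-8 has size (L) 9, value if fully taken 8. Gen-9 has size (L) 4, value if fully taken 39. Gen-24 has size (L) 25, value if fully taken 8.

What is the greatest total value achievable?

Sort by value density: Gen-9 39/4≈9.75, Gen-14 42/26≈1.62, Gen-8 8/9≈0.889, Gen-24 8/25≈0.32.
All 4 L of Gen-9 fit (value 39) ; 51 remain.
Take all of Gen-14 (26 L, value 42) ; 25 L left.
Take all of Gen-8 (9 L, value 8) ; 16 L left.
16 L left: a 16/25 share of Gen-24 gives 8×16/25 = 5.12.
Total value = 94.12.

94.12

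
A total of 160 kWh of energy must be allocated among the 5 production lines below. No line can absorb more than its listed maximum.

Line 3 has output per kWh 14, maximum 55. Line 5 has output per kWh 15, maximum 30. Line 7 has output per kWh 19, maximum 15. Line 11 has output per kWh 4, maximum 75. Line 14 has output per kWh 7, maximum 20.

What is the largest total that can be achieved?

1805

Order the production lines by output per kWh: Line 7 19 > Line 5 15 > Line 3 14 > Line 14 7 > Line 11 4.
Line 7: +15 to 15 (cap) — 145 left.
Give Line 5 30 to hit its cap of 30 — 115 left.
Line 3: +55 to 55 (cap) — 60 left.
Line 14: +20 to 20 (cap) — 40 left.
Line 11: +40 (room for 75) → 40. Pool exhausted.
Total = 14×55 + 15×30 + 19×15 + 4×40 + 7×20 = 1805.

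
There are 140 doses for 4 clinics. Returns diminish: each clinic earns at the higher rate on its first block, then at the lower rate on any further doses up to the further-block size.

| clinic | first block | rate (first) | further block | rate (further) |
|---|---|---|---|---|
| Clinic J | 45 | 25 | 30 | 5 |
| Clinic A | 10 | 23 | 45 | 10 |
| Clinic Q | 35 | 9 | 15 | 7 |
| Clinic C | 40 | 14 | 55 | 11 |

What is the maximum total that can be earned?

2410

Rank every tier by rate: Clinic J/tier1 25 > Clinic A/tier1 23 > Clinic C/tier1 14 > Clinic C/tier2 11 > Clinic A/tier2 10 > Clinic Q/tier1 9 > Clinic Q/tier2 7 > Clinic J/tier2 5.
Fill Clinic J tier1 block (45 at 25) — 95 left.
Clinic A tier1 at 23: fill all 10 — 85 left.
Fill Clinic C tier1 block (40 at 14) — 45 left.
Clinic C/tier2: +45 of 55 at 11; pool empty.
Total = 25×45 + 23×10 + 14×40 + 11×45 = 2410.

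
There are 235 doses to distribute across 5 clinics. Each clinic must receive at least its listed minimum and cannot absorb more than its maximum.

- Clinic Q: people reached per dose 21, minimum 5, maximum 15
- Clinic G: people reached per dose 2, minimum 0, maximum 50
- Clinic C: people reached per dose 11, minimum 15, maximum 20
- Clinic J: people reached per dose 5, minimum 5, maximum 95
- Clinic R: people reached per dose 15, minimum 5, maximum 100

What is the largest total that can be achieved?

Meeting every minimum uses 5+0+15+5+5 = 30 doses, leaving 205.
Order the clinics by people reached per dose: Clinic Q 21 > Clinic R 15 > Clinic C 11 > Clinic J 5 > Clinic G 2.
Clinic Q: +10 to 15 (cap) — 195 left.
Give Clinic R 95 more to hit its cap of 100 — 100 left.
Give Clinic C 5 more to hit its cap of 20 — 95 left.
Clinic J takes 90 more to reach its cap of 95 — 5 left.
Clinic G: +5 (room for 50) → 5. Pool exhausted.
Total = 21×15 + 2×5 + 11×20 + 5×95 + 15×100 = 2520.

2520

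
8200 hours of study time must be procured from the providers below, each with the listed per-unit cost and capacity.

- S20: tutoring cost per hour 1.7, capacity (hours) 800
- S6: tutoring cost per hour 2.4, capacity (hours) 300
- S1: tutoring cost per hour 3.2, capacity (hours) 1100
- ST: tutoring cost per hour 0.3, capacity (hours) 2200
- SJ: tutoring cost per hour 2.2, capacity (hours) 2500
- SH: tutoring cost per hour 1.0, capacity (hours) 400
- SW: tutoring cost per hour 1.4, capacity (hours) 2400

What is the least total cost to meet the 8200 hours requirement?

Fill from the cheapest provider first.
ST at 0.3: take all 2200 hours ; 6000 still needed.
SH (1.0): use full 400 ; 5600 hours to go.
Take 2400 from SW at 1.4 ; need 3200 more.
S20 at 1.7: take all 800 hours ; 2400 still needed.
SJ at 2.2: take 2400 of its 2500 ; requirement met.
S6, S1: unused.
Cost = 2200×0.3 + 400×1.0 + 2400×1.4 + 800×1.7 + 2400×2.2 = 11060.

11060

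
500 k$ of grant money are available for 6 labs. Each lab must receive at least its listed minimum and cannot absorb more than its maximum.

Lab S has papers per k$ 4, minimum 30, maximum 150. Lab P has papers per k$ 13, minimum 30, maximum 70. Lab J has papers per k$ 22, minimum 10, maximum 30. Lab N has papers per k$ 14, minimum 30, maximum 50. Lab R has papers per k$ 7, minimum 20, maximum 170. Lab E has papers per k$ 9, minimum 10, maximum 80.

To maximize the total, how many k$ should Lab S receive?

100

Meeting every minimum uses 30+30+10+30+20+10 = 130 k$, leaving 370.
Rank by papers per k$: Lab J 22 > Lab N 14 > Lab P 13 > Lab E 9 > Lab R 7 > Lab S 4.
Lab J: +20 to 30 (cap) ; 350 left.
Give Lab N 20 more to hit its cap of 50 ; 330 left.
Lab P: +40 to 70 (cap) ; 290 left.
Lab E: +70 to 80 (cap) ; 220 left.
Give Lab R 150 more to hit its cap of 170 ; 70 left.
Lab S has room for 120 more but only 70 remain, so it gets 100.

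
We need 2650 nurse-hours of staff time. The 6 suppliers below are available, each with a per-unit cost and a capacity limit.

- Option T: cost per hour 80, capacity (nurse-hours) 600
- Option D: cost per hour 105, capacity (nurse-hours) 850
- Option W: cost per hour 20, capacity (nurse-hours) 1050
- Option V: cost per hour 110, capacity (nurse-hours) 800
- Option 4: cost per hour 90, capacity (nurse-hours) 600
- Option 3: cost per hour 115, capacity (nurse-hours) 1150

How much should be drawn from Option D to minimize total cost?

Cheapest first:
Take 1050 from Option W at 20 — need 1600 more.
Take 600 from Option T at 80 — need 1000 more.
Option 4 at 90: take all 600 nurse-hours — 400 still needed.
Take 400 from Option D at 105 to finish.
Option V, Option 3: unused.

400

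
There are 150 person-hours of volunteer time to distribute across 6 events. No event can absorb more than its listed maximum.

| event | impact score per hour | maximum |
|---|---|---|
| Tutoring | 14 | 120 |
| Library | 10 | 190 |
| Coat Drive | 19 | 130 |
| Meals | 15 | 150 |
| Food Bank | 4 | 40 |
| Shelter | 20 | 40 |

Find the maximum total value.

2890

Highest impact score per hour first: Shelter 20 > Coat Drive 19 > Meals 15 > Tutoring 14 > Library 10 > Food Bank 4.
Give Shelter 40 to hit its cap of 40 ; 110 left.
Coat Drive: +110 (room for 130) → 110. Pool exhausted.
Total = 19×110 + 20×40 = 2890.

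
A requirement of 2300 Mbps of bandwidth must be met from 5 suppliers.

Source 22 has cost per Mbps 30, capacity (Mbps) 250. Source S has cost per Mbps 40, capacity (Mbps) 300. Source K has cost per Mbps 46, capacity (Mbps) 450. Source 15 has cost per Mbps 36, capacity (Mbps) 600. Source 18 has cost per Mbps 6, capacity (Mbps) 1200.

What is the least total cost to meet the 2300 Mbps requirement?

46300

Use suppliers in increasing cost order.
Source 18 at 6: take all 1200 Mbps ; 1100 still needed.
Source 22 (30): use full 250 ; 850 Mbps to go.
Take 600 from Source 15 at 36 ; need 250 more.
Source S at 40: take 250 of its 300 ; requirement met.
Source K: unused.
Cost = 1200×6 + 250×30 + 600×36 + 250×40 = 46300.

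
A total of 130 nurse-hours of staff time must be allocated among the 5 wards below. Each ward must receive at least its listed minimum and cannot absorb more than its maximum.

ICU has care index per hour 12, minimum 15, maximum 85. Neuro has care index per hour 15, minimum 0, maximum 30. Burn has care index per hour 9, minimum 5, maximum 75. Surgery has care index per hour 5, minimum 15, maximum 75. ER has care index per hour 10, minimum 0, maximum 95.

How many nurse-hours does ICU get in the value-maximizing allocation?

80

Meeting every minimum uses 15+0+5+15+0 = 35 nurse-hours, leaving 95.
Order the wards by care index per hour: Neuro 15 > ICU 12 > ER 10 > Burn 9 > Surgery 5.
Neuro: +30 to 30 (cap) ; 65 left.
ICU has room for 70 more but only 65 remain, so it gets 80.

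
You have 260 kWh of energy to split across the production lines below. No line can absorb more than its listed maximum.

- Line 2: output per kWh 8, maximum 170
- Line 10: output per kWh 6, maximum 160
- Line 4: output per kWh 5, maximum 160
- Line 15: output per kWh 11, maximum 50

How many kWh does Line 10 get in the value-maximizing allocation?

Rank by output per kWh: Line 15 11 > Line 2 8 > Line 10 6 > Line 4 5.
Line 15 takes 50 to reach its cap of 50 ; 210 left.
Line 2 takes 170 to reach its cap of 170 ; 40 left.
Line 10 has room for 160 but only 40 remain, so it gets 40.

40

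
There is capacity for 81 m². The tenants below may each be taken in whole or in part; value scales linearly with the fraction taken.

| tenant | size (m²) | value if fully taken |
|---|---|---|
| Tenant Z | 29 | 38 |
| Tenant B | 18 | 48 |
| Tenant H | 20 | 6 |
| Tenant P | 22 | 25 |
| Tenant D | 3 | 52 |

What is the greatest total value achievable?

165.7

Rank by value-to-size ratio: Tenant D 52/3≈17.3, Tenant B 48/18≈2.67, Tenant Z 38/29≈1.31, Tenant P 25/22≈1.14, Tenant H 6/20≈0.3.
Take all of Tenant D (3 m², value 52) — 78 m² left.
Take all of Tenant B (18 m², value 48) — 60 m² left.
Take all of Tenant Z (29 m², value 38) — 31 m² left.
Tenant P: take in full, 22 m² for value 25 — 9 left.
Only 9 m² remain; take 9/20 of Tenant H for value 6×9/20 = 2.7.
Total value = 165.7.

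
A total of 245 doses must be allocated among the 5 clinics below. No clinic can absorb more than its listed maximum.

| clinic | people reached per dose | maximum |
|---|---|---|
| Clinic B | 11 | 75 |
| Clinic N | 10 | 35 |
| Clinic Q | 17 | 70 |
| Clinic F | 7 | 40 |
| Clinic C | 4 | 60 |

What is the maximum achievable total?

Highest people reached per dose first: Clinic Q 17 > Clinic B 11 > Clinic N 10 > Clinic F 7 > Clinic C 4.
Clinic Q takes 70 to reach its cap of 70 — 175 left.
Give Clinic B 75 to hit its cap of 75 — 100 left.
Clinic N takes 35 to reach its cap of 35 — 65 left.
Clinic F: +40 to 40 (cap) — 25 left.
Clinic C has room for 60 but only 25 remain, so it gets 25.
Total = 11×75 + 10×35 + 17×70 + 7×40 + 4×25 = 2745.

2745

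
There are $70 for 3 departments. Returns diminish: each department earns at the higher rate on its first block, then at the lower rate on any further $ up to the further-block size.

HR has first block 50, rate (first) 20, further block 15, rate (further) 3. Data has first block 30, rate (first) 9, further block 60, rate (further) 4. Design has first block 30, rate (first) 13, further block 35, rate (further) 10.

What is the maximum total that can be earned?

1260

Rank every tier by rate: HR/first 20 > Design/first 13 > Design/second 10 > Data/first 9 > Data/second 4 > HR/second 3.
Fill HR first block (50 at 20) → 20 left.
Design first at 13: only 20 left, fill 20.
Total = 20×50 + 13×20 = 1260.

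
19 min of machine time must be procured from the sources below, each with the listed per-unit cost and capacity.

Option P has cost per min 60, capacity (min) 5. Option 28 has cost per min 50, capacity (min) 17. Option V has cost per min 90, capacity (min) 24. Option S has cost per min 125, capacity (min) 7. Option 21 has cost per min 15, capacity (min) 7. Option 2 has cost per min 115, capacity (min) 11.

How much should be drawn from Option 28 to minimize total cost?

12

Use sources in increasing cost order.
Option 21 (15): use full 7 ; 12 min to go.
Option 28 (50): take the remaining 12 ; done.
Option P, Option V, Option 2, Option S: unused.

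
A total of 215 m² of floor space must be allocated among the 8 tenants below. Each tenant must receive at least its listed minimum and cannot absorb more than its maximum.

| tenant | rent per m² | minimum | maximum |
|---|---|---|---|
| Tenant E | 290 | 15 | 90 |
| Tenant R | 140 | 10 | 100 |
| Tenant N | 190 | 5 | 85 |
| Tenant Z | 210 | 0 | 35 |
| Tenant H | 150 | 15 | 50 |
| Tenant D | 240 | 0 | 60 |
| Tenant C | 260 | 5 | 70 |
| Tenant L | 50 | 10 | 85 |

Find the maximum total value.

53000

Meeting every minimum uses 15+10+5+0+15+0+5+10 = 60 m², leaving 155.
Rank by rent per m²: Tenant E 290 > Tenant C 260 > Tenant D 240 > Tenant Z 210 > Tenant N 190 > Tenant H 150 > Tenant R 140 > Tenant L 50.
Tenant E takes 75 more to reach its cap of 90 → 80 left.
Tenant C takes 65 more to reach its cap of 70 → 15 left.
Tenant D: +15 (room for 60) → 15. Pool exhausted.
Total = 290×90 + 140×10 + 190×5 + 150×15 + 240×15 + 260×70 + 50×10 = 53000.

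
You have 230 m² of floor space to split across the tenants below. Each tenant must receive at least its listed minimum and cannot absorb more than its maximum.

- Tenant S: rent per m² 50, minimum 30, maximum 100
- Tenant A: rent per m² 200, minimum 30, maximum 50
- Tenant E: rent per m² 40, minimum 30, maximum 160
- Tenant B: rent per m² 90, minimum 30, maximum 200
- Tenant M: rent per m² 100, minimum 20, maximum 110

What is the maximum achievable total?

24400

Meeting every minimum uses 30+30+30+30+20 = 140 m², leaving 90.
Highest rent per m² first: Tenant A 200 > Tenant M 100 > Tenant B 90 > Tenant S 50 > Tenant E 40.
Tenant A: +20 to 50 (cap) → 70 left.
Tenant M: +70 (room for 90) → 90. Pool exhausted.
Total = 50×30 + 200×50 + 40×30 + 90×30 + 100×90 = 24400.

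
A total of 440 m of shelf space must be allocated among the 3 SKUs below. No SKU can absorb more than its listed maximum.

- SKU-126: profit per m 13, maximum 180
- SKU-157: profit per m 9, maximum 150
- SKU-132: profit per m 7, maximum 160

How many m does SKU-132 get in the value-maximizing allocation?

110

Rank by profit per m: SKU-126 13 > SKU-157 9 > SKU-132 7.
SKU-126 takes 180 to reach its cap of 180 → 260 left.
SKU-157 takes 150 to reach its cap of 150 → 110 left.
SKU-132 has room for 160 but only 110 remain, so it gets 110.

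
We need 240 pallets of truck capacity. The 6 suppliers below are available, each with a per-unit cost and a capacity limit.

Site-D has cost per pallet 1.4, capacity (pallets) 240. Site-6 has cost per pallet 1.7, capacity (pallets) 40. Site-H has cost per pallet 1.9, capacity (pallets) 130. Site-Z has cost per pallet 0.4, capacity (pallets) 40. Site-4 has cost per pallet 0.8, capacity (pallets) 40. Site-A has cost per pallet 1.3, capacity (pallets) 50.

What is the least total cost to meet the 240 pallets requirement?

Fill from the cheapest supplier first.
Site-Z (0.4): use full 40 — 200 pallets to go.
Site-4 (0.8): use full 40 — 160 pallets to go.
Site-A (1.3): use full 50 — 110 pallets to go.
Take 110 from Site-D at 1.4 to finish.
Site-6, Site-H: unused.
Cost = 40×0.4 + 40×0.8 + 50×1.3 + 110×1.4 = 267.

267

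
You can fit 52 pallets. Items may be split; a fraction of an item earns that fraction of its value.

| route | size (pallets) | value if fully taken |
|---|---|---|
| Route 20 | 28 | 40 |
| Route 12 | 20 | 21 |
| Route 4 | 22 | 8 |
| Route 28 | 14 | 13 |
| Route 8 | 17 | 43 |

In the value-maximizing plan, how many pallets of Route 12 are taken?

Rank by value-to-size ratio: Route 8 43/17≈2.53, Route 20 40/28≈1.43, Route 12 21/20≈1.05, Route 28 13/14≈0.929, Route 4 8/22≈0.364.
Take all of Route 8 (17 pallets, value 43) ; 35 pallets left.
All 28 pallets of Route 20 fit (value 40) ; 7 remain.
Only 7 pallets remain; take 7/20 of Route 12 for value 21×7/20 = 7.35.

7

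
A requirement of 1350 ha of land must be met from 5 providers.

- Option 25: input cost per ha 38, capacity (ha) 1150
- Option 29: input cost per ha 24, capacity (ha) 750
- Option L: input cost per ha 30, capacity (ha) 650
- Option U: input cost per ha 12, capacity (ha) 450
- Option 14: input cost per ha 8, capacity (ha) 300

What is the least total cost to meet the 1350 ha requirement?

Cheapest first:
Option 14 at 8: take all 300 ha ; 1050 still needed.
Option U (12): use full 450 ; 600 ha to go.
Take 600 from Option 29 at 24 to finish.
Option L, Option 25: unused.
Cost = 300×8 + 450×12 + 600×24 = 22200.

22200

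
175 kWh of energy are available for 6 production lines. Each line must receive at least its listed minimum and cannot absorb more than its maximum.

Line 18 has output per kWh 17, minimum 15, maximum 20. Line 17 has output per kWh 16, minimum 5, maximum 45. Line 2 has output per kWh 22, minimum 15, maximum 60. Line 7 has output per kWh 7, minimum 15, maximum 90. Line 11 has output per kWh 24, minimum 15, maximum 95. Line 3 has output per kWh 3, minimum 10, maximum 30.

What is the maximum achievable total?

Meeting every minimum uses 15+5+15+15+15+10 = 75 kWh, leaving 100.
Highest output per kWh first: Line 11 24 > Line 2 22 > Line 18 17 > Line 17 16 > Line 7 7 > Line 3 3.
Line 11 takes 80 more to reach its cap of 95 → 20 left.
Only 20 left; Line 2 takes them to reach 35.
Total = 17×15 + 16×5 + 22×35 + 7×15 + 24×95 + 3×10 = 3520.

3520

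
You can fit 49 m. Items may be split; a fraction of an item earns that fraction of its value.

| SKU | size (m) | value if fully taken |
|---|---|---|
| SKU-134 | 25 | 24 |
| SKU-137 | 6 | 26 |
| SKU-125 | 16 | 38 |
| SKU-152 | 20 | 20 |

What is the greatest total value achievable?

Sort by value density: SKU-137 26/6≈4.33, SKU-125 38/16≈2.38, SKU-152 20/20≈1, SKU-134 24/25≈0.96.
SKU-137: take in full, 6 m for value 26 → 43 left.
Take all of SKU-125 (16 m, value 38) → 27 m left.
All 20 m of SKU-152 fit (value 20) → 7 remain.
7 m left: a 7/25 share of SKU-134 gives 24×7/25 = 6.72.
Total value = 90.72.

90.72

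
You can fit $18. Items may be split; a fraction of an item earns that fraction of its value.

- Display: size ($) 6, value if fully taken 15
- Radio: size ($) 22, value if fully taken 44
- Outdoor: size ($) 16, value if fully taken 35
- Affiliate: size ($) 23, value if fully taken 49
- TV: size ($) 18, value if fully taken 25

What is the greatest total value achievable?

Best value per unit of size first: Display 15/6≈2.5, Outdoor 35/16≈2.19, Affiliate 49/23≈2.13, Radio 44/22≈2, TV 25/18≈1.39.
All 6 $ of Display fit (value 15) ; 12 remain.
12 $ left: a 12/16 share of Outdoor gives 35×12/16 = 26.25.
Total value = 41.25.

41.25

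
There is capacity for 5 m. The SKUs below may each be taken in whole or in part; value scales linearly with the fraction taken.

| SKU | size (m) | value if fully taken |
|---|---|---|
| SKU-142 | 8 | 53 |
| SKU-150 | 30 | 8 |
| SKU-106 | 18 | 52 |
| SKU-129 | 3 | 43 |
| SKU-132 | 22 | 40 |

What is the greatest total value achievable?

56.25

Rank by value-to-size ratio: SKU-129 43/3≈14.3, SKU-142 53/8≈6.62, SKU-106 52/18≈2.89, SKU-132 40/22≈1.82, SKU-150 8/30≈0.267.
SKU-129: take in full, 3 m for value 43 → 2 left.
Only 2 m remain; take 2/8 of SKU-142 for value 53×2/8 = 13.25.
Total value = 56.25.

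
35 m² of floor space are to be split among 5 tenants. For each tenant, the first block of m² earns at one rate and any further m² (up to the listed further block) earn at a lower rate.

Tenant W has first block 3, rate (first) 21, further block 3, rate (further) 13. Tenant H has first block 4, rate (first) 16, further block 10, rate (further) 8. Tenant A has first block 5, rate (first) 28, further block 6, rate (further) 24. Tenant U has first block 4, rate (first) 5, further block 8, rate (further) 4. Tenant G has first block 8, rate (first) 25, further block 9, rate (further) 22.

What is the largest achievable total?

Rank every tier by rate: Tenant A/T1 28 > Tenant G/T1 25 > Tenant A/T2 24 > Tenant G/T2 22 > Tenant W/T1 21 > Tenant H/T1 16 > Tenant W/T2 13 > Tenant H/T2 8 > Tenant U/T1 5 > Tenant U/T2 4.
Fill Tenant A T1 block (5 at 28) — 30 left.
Tenant G T1 at 25: fill all 8 — 22 left.
Fill Tenant A T2 block (6 at 24) — 16 left.
Tenant G/T2 (22): +9 — 7 left.
Tenant W T1 at 21: fill all 3 — 4 left.
Tenant H T1 at 16: fill all 4 — 0 left.
Total = 28×5 + 25×8 + 24×6 + 22×9 + 21×3 + 16×4 = 809.

809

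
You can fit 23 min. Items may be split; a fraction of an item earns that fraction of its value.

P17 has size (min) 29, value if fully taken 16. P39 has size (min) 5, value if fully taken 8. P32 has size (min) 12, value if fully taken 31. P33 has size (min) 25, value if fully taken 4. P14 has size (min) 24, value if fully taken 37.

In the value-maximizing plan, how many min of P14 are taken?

Sort by value density: P32 31/12≈2.58, P39 8/5≈1.6, P14 37/24≈1.54, P17 16/29≈0.552, P33 4/25≈0.16.
P32: take in full, 12 min for value 31 — 11 left.
Take all of P39 (5 min, value 8) — 6 min left.
6 min left: a 6/24 share of P14 gives 37×6/24 = 9.25.

6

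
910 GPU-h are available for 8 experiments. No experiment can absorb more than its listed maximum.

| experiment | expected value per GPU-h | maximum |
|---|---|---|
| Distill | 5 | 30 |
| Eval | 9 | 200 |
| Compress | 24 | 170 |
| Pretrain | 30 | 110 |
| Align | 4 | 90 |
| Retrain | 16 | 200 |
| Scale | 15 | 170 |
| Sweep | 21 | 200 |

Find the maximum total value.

17870

Rank by expected value per GPU-h: Pretrain 30 > Compress 24 > Sweep 21 > Retrain 16 > Scale 15 > Eval 9 > Distill 5 > Align 4.
Pretrain takes 110 to reach its cap of 110 → 800 left.
Compress takes 170 to reach its cap of 170 → 630 left.
Sweep takes 200 to reach its cap of 200 → 430 left.
Give Retrain 200 to hit its cap of 200 → 230 left.
Scale: +170 to 170 (cap) → 60 left.
Eval has room for 200 but only 60 remain, so it gets 60.
Total = 9×60 + 24×170 + 30×110 + 16×200 + 15×170 + 21×200 = 17870.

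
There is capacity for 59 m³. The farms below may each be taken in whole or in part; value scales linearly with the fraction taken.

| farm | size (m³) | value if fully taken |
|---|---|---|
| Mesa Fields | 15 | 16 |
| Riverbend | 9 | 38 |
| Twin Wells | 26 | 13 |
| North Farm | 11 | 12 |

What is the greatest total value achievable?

78

Best value per unit of size first: Riverbend 38/9≈4.22, North Farm 12/11≈1.09, Mesa Fields 16/15≈1.07, Twin Wells 13/26≈0.5.
Riverbend: take in full, 9 m³ for value 38 ; 50 left.
Take all of North Farm (11 m³, value 12) ; 39 m³ left.
Take all of Mesa Fields (15 m³, value 16) ; 24 m³ left.
24 m³ left: a 24/26 share of Twin Wells gives 13×24/26 = 12.
Total value = 78.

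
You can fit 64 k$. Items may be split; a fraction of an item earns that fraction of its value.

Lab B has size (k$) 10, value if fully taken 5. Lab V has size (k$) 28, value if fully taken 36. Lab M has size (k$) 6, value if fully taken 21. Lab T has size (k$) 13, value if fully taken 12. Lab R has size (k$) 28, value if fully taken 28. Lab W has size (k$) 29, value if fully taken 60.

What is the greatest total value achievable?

Best value per unit of size first: Lab M 21/6≈3.5, Lab W 60/29≈2.07, Lab V 36/28≈1.29, Lab R 28/28≈1, Lab T 12/13≈0.923, Lab B 5/10≈0.5.
All 6 k$ of Lab M fit (value 21) — 58 remain.
All 29 k$ of Lab W fit (value 60) — 29 remain.
Lab V: take in full, 28 k$ for value 36 — 1 left.
Only 1 k$ remain; take 1/28 of Lab R for value 28×1/28 = 1.
Total value = 118.

118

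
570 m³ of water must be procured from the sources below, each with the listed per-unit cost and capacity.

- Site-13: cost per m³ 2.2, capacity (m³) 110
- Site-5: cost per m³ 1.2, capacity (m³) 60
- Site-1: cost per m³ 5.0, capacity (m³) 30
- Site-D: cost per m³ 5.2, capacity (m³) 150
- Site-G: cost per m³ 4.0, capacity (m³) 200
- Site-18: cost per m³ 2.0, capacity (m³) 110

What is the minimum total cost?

Use sources in increasing cost order.
Site-5 at 1.2: take all 60 m³ → 510 still needed.
Take 110 from Site-18 at 2.0 → need 400 more.
Site-13 (2.2): use full 110 → 290 m³ to go.
Site-G (4.0): use full 200 → 90 m³ to go.
Site-1 at 5.0: take all 30 m³ → 60 still needed.
Site-D (5.2): take the remaining 60 → done.
Cost = 60×1.2 + 110×2.0 + 110×2.2 + 200×4.0 + 30×5.0 + 60×5.2 = 1796.

1796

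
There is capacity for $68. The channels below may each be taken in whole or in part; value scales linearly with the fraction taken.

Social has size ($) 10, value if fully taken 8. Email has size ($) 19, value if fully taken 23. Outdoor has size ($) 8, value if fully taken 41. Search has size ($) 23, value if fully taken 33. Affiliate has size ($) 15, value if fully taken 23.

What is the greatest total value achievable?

122.4

Best value per unit of size first: Outdoor 41/8≈5.12, Affiliate 23/15≈1.53, Search 33/23≈1.43, Email 23/19≈1.21, Social 8/10≈0.8.
Outdoor: take in full, 8 $ for value 41 → 60 left.
All 15 $ of Affiliate fit (value 23) → 45 remain.
Take all of Search (23 $, value 33) → 22 $ left.
All 19 $ of Email fit (value 23) → 3 remain.
Fill the last 3 $ with part of Social: 3/10 of it earns 2.4.
Total value = 122.4.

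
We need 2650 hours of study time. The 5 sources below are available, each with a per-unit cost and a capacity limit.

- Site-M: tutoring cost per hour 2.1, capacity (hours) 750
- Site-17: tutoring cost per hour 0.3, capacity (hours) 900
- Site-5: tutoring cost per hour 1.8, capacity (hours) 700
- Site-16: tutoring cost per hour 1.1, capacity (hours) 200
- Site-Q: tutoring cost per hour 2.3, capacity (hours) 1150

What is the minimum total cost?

3555

Fill from the cheapest source first.
Take 900 from Site-17 at 0.3 ; need 1750 more.
Site-16 (1.1): use full 200 ; 1550 hours to go.
Site-5 (1.8): use full 700 ; 850 hours to go.
Site-M at 2.1: take all 750 hours ; 100 still needed.
Site-Q (2.3): take the remaining 100 ; done.
Cost = 900×0.3 + 200×1.1 + 700×1.8 + 750×2.1 + 100×2.3 = 3555.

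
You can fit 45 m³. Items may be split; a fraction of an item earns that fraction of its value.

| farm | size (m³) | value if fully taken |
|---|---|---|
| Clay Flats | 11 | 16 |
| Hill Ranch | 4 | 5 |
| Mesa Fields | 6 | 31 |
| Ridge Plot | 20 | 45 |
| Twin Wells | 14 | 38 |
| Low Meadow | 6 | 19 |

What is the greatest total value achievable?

Rank by value-to-size ratio: Mesa Fields 31/6≈5.17, Low Meadow 19/6≈3.17, Twin Wells 38/14≈2.71, Ridge Plot 45/20≈2.25, Clay Flats 16/11≈1.45, Hill Ranch 5/4≈1.25.
Take all of Mesa Fields (6 m³, value 31) → 39 m³ left.
Take all of Low Meadow (6 m³, value 19) → 33 m³ left.
Twin Wells: take in full, 14 m³ for value 38 → 19 left.
19 m³ left: a 19/20 share of Ridge Plot gives 45×19/20 = 42.75.
Total value = 130.75.

130.75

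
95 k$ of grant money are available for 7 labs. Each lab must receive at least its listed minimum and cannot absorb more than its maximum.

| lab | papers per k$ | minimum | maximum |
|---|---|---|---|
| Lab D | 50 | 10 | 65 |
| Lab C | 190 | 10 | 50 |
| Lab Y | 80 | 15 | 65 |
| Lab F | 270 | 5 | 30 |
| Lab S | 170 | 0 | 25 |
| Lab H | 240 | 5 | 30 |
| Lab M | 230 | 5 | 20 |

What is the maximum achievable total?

18850

Meeting every minimum uses 10+10+15+5+0+5+5 = 50 k$, leaving 45.
Highest papers per k$ first: Lab F 270 > Lab H 240 > Lab M 230 > Lab C 190 > Lab S 170 > Lab Y 80 > Lab D 50.
Lab F takes 25 more to reach its cap of 30 ; 20 left.
Lab H has room for 25 more but only 20 remain, so it gets 25.
Total = 50×10 + 190×10 + 80×15 + 270×30 + 240×25 + 230×5 = 18850.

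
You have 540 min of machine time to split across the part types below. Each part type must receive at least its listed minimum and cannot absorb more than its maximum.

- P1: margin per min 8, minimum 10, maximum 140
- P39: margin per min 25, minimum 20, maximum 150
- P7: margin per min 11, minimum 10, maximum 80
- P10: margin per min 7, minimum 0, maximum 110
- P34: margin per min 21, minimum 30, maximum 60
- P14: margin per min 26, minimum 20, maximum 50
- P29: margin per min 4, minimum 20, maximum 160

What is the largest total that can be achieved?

8670

Meeting every minimum uses 10+20+10+0+30+20+20 = 110 min, leaving 430.
Order the part types by margin per min: P14 26 > P39 25 > P34 21 > P7 11 > P1 8 > P10 7 > P29 4.
P14: +30 to 50 (cap) → 400 left.
P39 takes 130 more to reach its cap of 150 → 270 left.
Give P34 30 more to hit its cap of 60 → 240 left.
Give P7 70 more to hit its cap of 80 → 170 left.
Give P1 130 more to hit its cap of 140 → 40 left.
P10: +40 (room for 110) → 40. Pool exhausted.
Total = 8×140 + 25×150 + 11×80 + 7×40 + 21×60 + 26×50 + 4×20 = 8670.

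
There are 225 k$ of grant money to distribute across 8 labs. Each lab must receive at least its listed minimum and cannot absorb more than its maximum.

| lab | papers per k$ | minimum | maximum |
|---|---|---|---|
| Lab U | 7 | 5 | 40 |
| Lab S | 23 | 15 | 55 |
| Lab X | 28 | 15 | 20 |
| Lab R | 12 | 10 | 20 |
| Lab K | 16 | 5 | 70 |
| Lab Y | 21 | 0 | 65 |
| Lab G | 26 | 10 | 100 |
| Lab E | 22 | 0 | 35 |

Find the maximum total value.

5320

Meeting every minimum uses 5+15+15+10+5+0+10+0 = 60 k$, leaving 165.
Order the labs by papers per k$: Lab X 28 > Lab G 26 > Lab S 23 > Lab E 22 > Lab Y 21 > Lab K 16 > Lab R 12 > Lab U 7.
Give Lab X 5 more to hit its cap of 20 ; 160 left.
Lab G takes 90 more to reach its cap of 100 ; 70 left.
Lab S: +40 to 55 (cap) ; 30 left.
Lab E: +30 (room for 35) → 30. Pool exhausted.
Total = 7×5 + 23×55 + 28×20 + 12×10 + 16×5 + 26×100 + 22×30 = 5320.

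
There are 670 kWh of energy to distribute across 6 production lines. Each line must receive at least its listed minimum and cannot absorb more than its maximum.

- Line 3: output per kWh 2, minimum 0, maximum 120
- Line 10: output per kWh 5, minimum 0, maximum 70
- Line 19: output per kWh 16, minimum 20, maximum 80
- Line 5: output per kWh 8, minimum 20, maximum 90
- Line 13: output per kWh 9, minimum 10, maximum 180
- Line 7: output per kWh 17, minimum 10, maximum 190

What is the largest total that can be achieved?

7320

Meeting every minimum uses 0+0+20+20+10+10 = 60 kWh, leaving 610.
Order the production lines by output per kWh: Line 7 17 > Line 19 16 > Line 13 9 > Line 5 8 > Line 10 5 > Line 3 2.
Line 7 takes 180 more to reach its cap of 190 ; 430 left.
Line 19: +60 to 80 (cap) ; 370 left.
Line 13 takes 170 more to reach its cap of 180 ; 200 left.
Line 5: +70 to 90 (cap) ; 130 left.
Line 10: +70 to 70 (cap) ; 60 left.
Line 3 has room for 120 more but only 60 remain, so it gets 60.
Total = 2×60 + 5×70 + 16×80 + 8×90 + 9×180 + 17×190 = 7320.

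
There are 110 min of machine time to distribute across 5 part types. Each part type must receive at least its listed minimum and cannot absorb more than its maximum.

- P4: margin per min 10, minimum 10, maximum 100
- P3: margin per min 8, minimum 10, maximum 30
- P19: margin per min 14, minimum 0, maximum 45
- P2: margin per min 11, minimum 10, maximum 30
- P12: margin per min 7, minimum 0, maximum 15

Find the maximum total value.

Meeting every minimum uses 10+10+0+10+0 = 30 min, leaving 80.
Rank by margin per min: P19 14 > P2 11 > P4 10 > P3 8 > P12 7.
Give P19 45 more to hit its cap of 45 ; 35 left.
P2: +20 to 30 (cap) ; 15 left.
P4: +15 (room for 90) → 25. Pool exhausted.
Total = 10×25 + 8×10 + 14×45 + 11×30 = 1290.

1290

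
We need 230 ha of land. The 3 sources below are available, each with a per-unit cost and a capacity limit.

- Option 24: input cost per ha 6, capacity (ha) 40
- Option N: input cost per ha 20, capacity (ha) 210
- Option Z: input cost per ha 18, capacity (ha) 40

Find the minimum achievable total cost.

3960

Use sources in increasing cost order.
Option 24 (6): use full 40 — 190 ha to go.
Take 40 from Option Z at 18 — need 150 more.
Option N at 20: take 150 of its 210 — requirement met.
Cost = 40×6 + 40×18 + 150×20 = 3960.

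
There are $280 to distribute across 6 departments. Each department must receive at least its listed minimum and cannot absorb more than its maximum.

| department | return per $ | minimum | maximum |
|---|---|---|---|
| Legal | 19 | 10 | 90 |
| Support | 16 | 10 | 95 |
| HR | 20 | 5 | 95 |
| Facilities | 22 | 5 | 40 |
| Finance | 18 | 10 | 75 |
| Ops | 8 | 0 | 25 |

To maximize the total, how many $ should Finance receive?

45

Meeting every minimum uses 10+10+5+5+10+0 = 40 $, leaving 240.
Rank by return per $: Facilities 22 > HR 20 > Legal 19 > Finance 18 > Support 16 > Ops 8.
Facilities takes 35 more to reach its cap of 40 — 205 left.
Give HR 90 more to hit its cap of 95 — 115 left.
Legal takes 80 more to reach its cap of 90 — 35 left.
Finance: +35 (room for 65) → 45. Pool exhausted.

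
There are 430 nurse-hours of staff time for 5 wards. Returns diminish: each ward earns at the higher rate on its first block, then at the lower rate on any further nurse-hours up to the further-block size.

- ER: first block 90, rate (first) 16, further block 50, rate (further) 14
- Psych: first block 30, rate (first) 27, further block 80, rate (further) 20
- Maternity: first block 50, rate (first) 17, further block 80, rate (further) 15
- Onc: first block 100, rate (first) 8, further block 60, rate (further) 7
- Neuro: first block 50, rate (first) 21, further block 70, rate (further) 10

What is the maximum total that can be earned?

Order all 10 blocks by rate: Psych/first 27 > Neuro/first 21 > Psych/second 20 > Maternity/first 17 > ER/first 16 > Maternity/second 15 > ER/second 14 > Neuro/second 10 > Onc/first 8 > Onc/second 7.
Fill Psych first block (30 at 27) → 400 left.
Neuro first at 21: fill all 50 → 350 left.
Psych second at 20: fill all 80 → 270 left.
Maternity/first (17): +50 → 220 left.
ER/first (16): +90 → 130 left.
Maternity/second (15): +80 → 50 left.
ER/second (14): +50 → 0 left.
Total = 27×30 + 21×50 + 20×80 + 17×50 + 16×90 + 15×80 + 14×50 = 7650.

7650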